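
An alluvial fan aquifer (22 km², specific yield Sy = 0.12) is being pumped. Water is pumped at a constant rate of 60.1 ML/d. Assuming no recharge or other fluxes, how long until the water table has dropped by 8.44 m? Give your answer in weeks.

A = 22 km² = 2.2 × 10^7 m²
ΔV = Sy × A × Δh = 0.12 × 2.2 × 10^7 × 8.44 = 2.228 × 10^7 m³
Q = 60.1 ML/d = 60100 m³/d
t = ΔV / Q = 2.228 × 10^7 m³ / 60100 m³/d = 370.7 d
t = 370.7 d ≈ 52.96 weeks

t ≈ 53 weeks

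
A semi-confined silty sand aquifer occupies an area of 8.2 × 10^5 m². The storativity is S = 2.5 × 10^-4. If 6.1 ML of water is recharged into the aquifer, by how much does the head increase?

ΔV = 6.1 ML = 6100 m³
Δh = ΔV / (S × A) = 6100 m³ / (2.5 × 10^-4 × 8.2 × 10^5 m²) = 29.76 m

Δh ≈ 29.8 m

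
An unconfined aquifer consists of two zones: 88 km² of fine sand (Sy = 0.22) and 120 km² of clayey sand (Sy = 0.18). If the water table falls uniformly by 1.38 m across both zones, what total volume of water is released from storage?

A₁ = 88 km² = 8.8 × 10^7 m²; A₂ = 120 km² = 1.2 × 10^8 m²
ΔV₁ = 0.22 × 8.8 × 10^7 × 1.38 = 2.672 × 10^7 m³
ΔV₂ = 0.18 × 1.2 × 10^8 × 1.38 = 2.981 × 10^7 m³
ΔV = ΔV₁ + ΔV₂ = 5.652 × 10^7 m³

ΔV ≈ 5.65 × 10^7 m³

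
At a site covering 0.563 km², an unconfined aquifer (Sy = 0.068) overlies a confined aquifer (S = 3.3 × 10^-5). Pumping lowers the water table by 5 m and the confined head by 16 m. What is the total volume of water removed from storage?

A = 0.563 km² = 5.63 × 10^5 m²
Unconfined: ΔV_u = Sy × A × Δh_u = 0.068 × 5.63 × 10^5 × 5 = 1.914 × 10^5 m³
Confined: ΔV_c = S × A × Δh_c = 3.3 × 10^-5 × 5.63 × 10^5 × 16 = 297.3 m³
Total ΔV = 1.914 × 10^5 + 297.3 = 1.917 × 10^5 m³

ΔV ≈ 1.92 × 10^5 m³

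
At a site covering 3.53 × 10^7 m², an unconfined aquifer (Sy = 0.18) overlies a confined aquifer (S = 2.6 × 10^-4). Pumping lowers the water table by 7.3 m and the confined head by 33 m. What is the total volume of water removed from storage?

ΔV ≈ 4.67 × 10^7 m³

Unconfined: ΔV_u = Sy × A × Δh_u = 0.18 × 3.53 × 10^7 × 7.3 = 4.638 × 10^7 m³
Confined: ΔV_c = S × A × Δh_c = 2.6 × 10^-4 × 3.53 × 10^7 × 33 = 3.029 × 10^5 m³
Total ΔV = 4.638 × 10^7 + 3.029 × 10^5 = 4.669 × 10^7 m³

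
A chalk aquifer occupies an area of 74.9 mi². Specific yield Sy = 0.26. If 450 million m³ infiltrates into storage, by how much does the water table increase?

A = 74.9 mi² = 1.94 × 10^8 m²
ΔV = 450 million m³ = 4.5 × 10^8 m³
Δh = ΔV / (Sy × A) = 4.5 × 10^8 m³ / (0.26 × 1.94 × 10^8 m²) = 8.922 m

Δh ≈ 8.92 m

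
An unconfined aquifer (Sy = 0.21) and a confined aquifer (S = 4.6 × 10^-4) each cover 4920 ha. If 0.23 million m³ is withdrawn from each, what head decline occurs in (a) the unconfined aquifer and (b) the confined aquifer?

A = 4920 ha = 4.92 × 10^7 m²
ΔV = 0.23 million m³ = 2.3 × 10^5 m³
Unconfined: Δh_u = ΔV/(Sy·A) = 2.3 × 10^5/(0.21 × 4.92 × 10^7) = 0.02226 m
Confined: Δh_c = ΔV/(S·A) = 2.3 × 10^5/(4.6 × 10^-4 × 4.92 × 10^7) = 10.16 m

Δh_u ≈ 0.0223 m; Δh_c ≈ 10.2 m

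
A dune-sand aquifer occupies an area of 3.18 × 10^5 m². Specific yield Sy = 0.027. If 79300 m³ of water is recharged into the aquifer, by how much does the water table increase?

Δh = ΔV / (Sy × A) = 79300 m³ / (0.027 × 3.18 × 10^5 m²) = 9.236 m

Δh ≈ 9.24 m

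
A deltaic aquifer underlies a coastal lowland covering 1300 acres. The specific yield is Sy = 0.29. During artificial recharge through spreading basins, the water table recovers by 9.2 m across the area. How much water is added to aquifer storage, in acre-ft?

ΔV ≈ 11400 acre-ft

A = 1300 acres = 5.261 × 10^6 m²
ΔV = Sy × A × Δh = 0.29 × 5.261 × 10^6 m² × 9.2 m = 1.404 × 10^7 m³
ΔV = 1.404 × 10^7 m³ = 11380 acre-ft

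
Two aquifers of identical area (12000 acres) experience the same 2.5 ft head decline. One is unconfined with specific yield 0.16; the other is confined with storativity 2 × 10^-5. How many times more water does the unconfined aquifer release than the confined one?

A = 12000 acres = 4.856 × 10^7 m²
Δh = 2.5 ft = 0.762 m
Unconfined: ΔV_u = Sy × A × Δh = 0.16 × 4.856 × 10^7 × 0.762 = 5.921 × 10^6 m³
Confined: ΔV_c = S × A × Δh = 2 × 10^-5 × 4.856 × 10^7 × 0.762 = 740.1 m³
Ratio = ΔV_u / ΔV_c = Sy / S = 0.16 / 2 × 10^-5 = 8000

ΔV_u / ΔV_c ≈ 8000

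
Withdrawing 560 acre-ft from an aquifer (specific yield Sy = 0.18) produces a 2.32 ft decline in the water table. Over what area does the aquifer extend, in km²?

Δh = 2.32 ft = 0.7071 m
ΔV = 560 acre-ft = 6.907 × 10^5 m³
A = ΔV / (Sy × Δh) = 6.907 × 10^5 / (0.18 × 0.7071) = 5.427 × 10^6 m²
A = 5.427 × 10^6 m² = 5.427 km²

A ≈ 5.43 km²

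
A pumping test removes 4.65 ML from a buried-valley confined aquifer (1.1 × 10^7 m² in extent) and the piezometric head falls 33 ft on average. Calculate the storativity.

Δh = 33 ft = 10.06 m
ΔV = 4.65 ML = 4650 m³
S = ΔV / (A × Δh) = 4650 m³ / (1.1 × 10^7 m² × 10.06 m) = 4.203 × 10^-5

S ≈ 4.2 × 10^-5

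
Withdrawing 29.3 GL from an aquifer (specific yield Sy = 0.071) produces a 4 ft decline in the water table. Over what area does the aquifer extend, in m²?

A ≈ 3.38 × 10^8 m²

Δh = 4 ft = 1.219 m
ΔV = 29.3 GL = 2.93 × 10^7 m³
A = ΔV / (Sy × Δh) = 2.93 × 10^7 / (0.071 × 1.219) = 3.385 × 10^8 m²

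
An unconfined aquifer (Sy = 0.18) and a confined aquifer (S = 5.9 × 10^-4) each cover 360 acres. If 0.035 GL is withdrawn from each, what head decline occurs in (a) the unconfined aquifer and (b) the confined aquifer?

Δh_u ≈ 0.133 m; Δh_c ≈ 40.7 m

A = 360 acres = 1.457 × 10^6 m²
ΔV = 0.035 GL = 35000 m³
Unconfined: Δh_u = ΔV/(Sy·A) = 35000/(0.18 × 1.457 × 10^6) = 0.1335 m
Confined: Δh_c = ΔV/(S·A) = 35000/(5.9 × 10^-4 × 1.457 × 10^6) = 40.72 m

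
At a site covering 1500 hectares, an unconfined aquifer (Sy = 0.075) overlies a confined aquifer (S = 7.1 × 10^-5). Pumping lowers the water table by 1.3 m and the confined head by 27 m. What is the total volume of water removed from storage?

ΔV ≈ 1.49 × 10^6 m³

A = 1500 hectares = 1.5 × 10^7 m²
Unconfined: ΔV_u = Sy × A × Δh_u = 0.075 × 1.5 × 10^7 × 1.3 = 1.462 × 10^6 m³
Confined: ΔV_c = S × A × Δh_c = 7.1 × 10^-5 × 1.5 × 10^7 × 27 = 28760 m³
Total ΔV = 1.462 × 10^6 + 28760 = 1.491 × 10^6 m³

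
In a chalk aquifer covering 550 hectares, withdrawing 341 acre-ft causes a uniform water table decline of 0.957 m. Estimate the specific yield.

Sy ≈ 0.08

A = 550 hectares = 5.5 × 10^6 m²
ΔV = 341 acre-ft = 4.206 × 10^5 m³
Sy = ΔV / (A × Δh) = 4.206 × 10^5 m³ / (5.5 × 10^6 m² × 0.957 m) = 0.07991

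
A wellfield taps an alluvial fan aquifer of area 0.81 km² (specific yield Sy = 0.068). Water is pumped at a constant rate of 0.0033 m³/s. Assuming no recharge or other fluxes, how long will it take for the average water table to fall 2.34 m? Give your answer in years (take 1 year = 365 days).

A = 0.81 km² = 8.1 × 10^5 m²
ΔV = Sy × A × Δh = 0.068 × 8.1 × 10^5 × 2.34 = 1.289 × 10^5 m³
Q = 0.0033 m³/s = 285.1 m³/d
t = ΔV / Q = 1.289 × 10^5 m³ / 285.1 m³/d = 452 d
t = 452 d ≈ 1.238 years

t ≈ 1.24 years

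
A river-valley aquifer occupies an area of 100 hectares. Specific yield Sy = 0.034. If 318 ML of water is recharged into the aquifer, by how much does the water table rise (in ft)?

A = 100 hectares = 1 × 10^6 m²
ΔV = 318 ML = 3.18 × 10^5 m³
Δh = ΔV / (Sy × A) = 3.18 × 10^5 m³ / (0.034 × 1 × 10^6 m²) = 9.353 m
Δh = 9.353 m = 30.69 ft

Δh ≈ 30.7 ft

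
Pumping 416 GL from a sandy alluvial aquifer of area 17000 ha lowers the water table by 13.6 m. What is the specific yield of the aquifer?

Sy ≈ 0.18

A = 17000 ha = 1.7 × 10^8 m²
ΔV = 416 GL = 4.16 × 10^8 m³
Sy = ΔV / (A × Δh) = 4.16 × 10^8 m³ / (1.7 × 10^8 m² × 13.6 m) = 0.1799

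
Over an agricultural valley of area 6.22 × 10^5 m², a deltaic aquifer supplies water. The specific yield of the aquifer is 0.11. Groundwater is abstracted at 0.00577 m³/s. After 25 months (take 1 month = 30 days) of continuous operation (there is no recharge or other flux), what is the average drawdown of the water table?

Q = 0.00577 m³/s = 498.5 m³/d
t = 25 months = 750 d
ΔV = Q × t = 498.5 m³/d × 750 d = 3.739 × 10^5 m³
Δh = ΔV / (Sy × A) = 3.739 × 10^5 / (0.11 × 6.22 × 10^5) = 5.465 m

Δh ≈ 5.46 m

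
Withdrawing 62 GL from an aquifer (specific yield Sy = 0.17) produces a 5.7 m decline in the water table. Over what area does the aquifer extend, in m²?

ΔV = 62 GL = 6.2 × 10^7 m³
A = ΔV / (Sy × Δh) = 6.2 × 10^7 / (0.17 × 5.7) = 6.398 × 10^7 m²

A ≈ 6.4 × 10^7 m²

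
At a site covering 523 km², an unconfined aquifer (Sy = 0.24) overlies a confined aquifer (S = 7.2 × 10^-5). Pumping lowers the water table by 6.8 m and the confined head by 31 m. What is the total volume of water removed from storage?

ΔV ≈ 8.55 × 10^8 m³

A = 523 km² = 5.23 × 10^8 m²
Unconfined: ΔV_u = Sy × A × Δh_u = 0.24 × 5.23 × 10^8 × 6.8 = 8.535 × 10^8 m³
Confined: ΔV_c = S × A × Δh_c = 7.2 × 10^-5 × 5.23 × 10^8 × 31 = 1.167 × 10^6 m³
Total ΔV = 8.535 × 10^8 + 1.167 × 10^6 = 8.547 × 10^8 m³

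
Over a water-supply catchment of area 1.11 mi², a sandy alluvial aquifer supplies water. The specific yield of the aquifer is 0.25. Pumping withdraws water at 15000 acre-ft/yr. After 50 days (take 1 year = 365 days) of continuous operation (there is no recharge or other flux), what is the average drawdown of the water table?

A = 1.11 mi² = 2.875 × 10^6 m²
Q = 15000 acre-ft/yr = 50690 m³/d
ΔV = Q × t = 50690 m³/d × 50 d = 2.535 × 10^6 m³
Δh = ΔV / (Sy × A) = 2.535 × 10^6 / (0.25 × 2.875 × 10^6) = 3.526 m

Δh ≈ 3.53 m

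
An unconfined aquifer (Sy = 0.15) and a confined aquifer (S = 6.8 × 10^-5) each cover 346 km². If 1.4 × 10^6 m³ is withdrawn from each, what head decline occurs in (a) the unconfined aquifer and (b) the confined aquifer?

A = 346 km² = 3.46 × 10^8 m²
Unconfined: Δh_u = ΔV/(Sy·A) = 1.4 × 10^6/(0.15 × 3.46 × 10^8) = 0.02697 m
Confined: Δh_c = ΔV/(S·A) = 1.4 × 10^6/(6.8 × 10^-5 × 3.46 × 10^8) = 59.5 m

Δh_u ≈ 0.027 m; Δh_c ≈ 59.5 m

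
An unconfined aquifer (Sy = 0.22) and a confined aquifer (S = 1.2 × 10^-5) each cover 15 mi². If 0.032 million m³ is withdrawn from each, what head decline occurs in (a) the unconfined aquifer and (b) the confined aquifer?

Δh_u ≈ 0.00374 m; Δh_c ≈ 68.6 m

A = 15 mi² = 3.885 × 10^7 m²
ΔV = 0.032 million m³ = 32000 m³
Unconfined: Δh_u = ΔV/(Sy·A) = 32000/(0.22 × 3.885 × 10^7) = 0.003744 m
Confined: Δh_c = ΔV/(S·A) = 32000/(1.2 × 10^-5 × 3.885 × 10^7) = 68.64 m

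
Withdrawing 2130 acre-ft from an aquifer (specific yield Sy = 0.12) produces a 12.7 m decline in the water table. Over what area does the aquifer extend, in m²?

A ≈ 1.72 × 10^6 m²

ΔV = 2130 acre-ft = 2.627 × 10^6 m³
A = ΔV / (Sy × Δh) = 2.627 × 10^6 / (0.12 × 12.7) = 1.724 × 10^6 m²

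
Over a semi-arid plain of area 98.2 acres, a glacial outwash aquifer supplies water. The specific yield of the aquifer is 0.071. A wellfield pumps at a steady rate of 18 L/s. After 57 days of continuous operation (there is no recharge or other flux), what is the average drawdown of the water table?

Δh ≈ 3.14 m

A = 98.2 acres = 3.974 × 10^5 m²
Q = 18 L/s = 1555 m³/d
ΔV = Q × t = 1555 m³/d × 57 d = 88650 m³
Δh = ΔV / (Sy × A) = 88650 / (0.071 × 3.974 × 10^5) = 3.142 m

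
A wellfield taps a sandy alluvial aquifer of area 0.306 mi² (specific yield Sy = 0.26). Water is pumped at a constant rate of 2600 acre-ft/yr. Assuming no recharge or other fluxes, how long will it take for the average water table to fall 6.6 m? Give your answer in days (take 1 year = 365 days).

A = 0.306 mi² = 7.925 × 10^5 m²
ΔV = Sy × A × Δh = 0.26 × 7.925 × 10^5 × 6.6 = 1.36 × 10^6 m³
Q = 2600 acre-ft/yr = 8786 m³/d
t = ΔV / Q = 1.36 × 10^6 m³ / 8786 m³/d = 154.8 d

t ≈ 155 days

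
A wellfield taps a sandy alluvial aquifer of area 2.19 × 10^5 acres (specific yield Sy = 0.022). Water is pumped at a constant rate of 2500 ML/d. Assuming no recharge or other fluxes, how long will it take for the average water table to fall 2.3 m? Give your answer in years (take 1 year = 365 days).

A = 2.19 × 10^5 acres = 8.863 × 10^8 m²
ΔV = Sy × A × Δh = 0.022 × 8.863 × 10^8 × 2.3 = 4.484 × 10^7 m³
Q = 2500 ML/d = 2.5 × 10^6 m³/d
t = ΔV / Q = 4.484 × 10^7 m³ / 2.5 × 10^6 m³/d = 17.94 d
t = 17.94 d ≈ 0.04915 years

t ≈ 0.0491 years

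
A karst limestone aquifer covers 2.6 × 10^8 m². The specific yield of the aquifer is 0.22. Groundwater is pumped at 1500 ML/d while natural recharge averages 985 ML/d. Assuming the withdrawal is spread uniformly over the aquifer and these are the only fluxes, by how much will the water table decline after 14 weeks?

Net abstraction = 1500 − 985 = 515 ML/d
Q_net = 515 ML/d = 5.15 × 10^5 m³/d
t = 14 weeks = 98 d
ΔV = Q × t = 5.15 × 10^5 m³/d × 98 d = 5.047 × 10^7 m³
Δh = ΔV / (Sy × A) = 5.047 × 10^7 / (0.22 × 2.6 × 10^8) = 0.8823 m

Δh ≈ 0.882 m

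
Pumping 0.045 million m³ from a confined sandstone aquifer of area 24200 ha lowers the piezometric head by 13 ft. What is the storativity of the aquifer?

A = 24200 ha = 2.42 × 10^8 m²
Δh = 13 ft = 3.962 m
ΔV = 0.045 million m³ = 45000 m³
S = ΔV / (A × Δh) = 45000 m³ / (2.42 × 10^8 m² × 3.962 m) = 4.693 × 10^-5

S ≈ 4.7 × 10^-5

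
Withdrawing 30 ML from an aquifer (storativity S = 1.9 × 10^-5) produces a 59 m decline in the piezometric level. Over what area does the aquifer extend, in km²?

A ≈ 26.8 km²

ΔV = 30 ML = 30000 m³
A = ΔV / (S × Δh) = 30000 / (1.9 × 10^-5 × 59) = 2.676 × 10^7 m²
A = 2.676 × 10^7 m² = 26.76 km²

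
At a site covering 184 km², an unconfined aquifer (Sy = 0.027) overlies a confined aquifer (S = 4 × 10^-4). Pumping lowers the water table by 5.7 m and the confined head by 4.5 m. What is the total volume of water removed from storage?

ΔV ≈ 2.86 × 10^7 m³

A = 184 km² = 1.84 × 10^8 m²
Unconfined: ΔV_u = Sy × A × Δh_u = 0.027 × 1.84 × 10^8 × 5.7 = 2.832 × 10^7 m³
Confined: ΔV_c = S × A × Δh_c = 4 × 10^-4 × 1.84 × 10^8 × 4.5 = 3.312 × 10^5 m³
Total ΔV = 2.832 × 10^7 + 3.312 × 10^5 = 2.865 × 10^7 m³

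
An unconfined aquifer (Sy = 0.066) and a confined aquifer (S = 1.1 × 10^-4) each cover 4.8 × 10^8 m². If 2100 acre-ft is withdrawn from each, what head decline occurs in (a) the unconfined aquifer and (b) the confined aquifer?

Δh_u ≈ 0.0818 m; Δh_c ≈ 49.1 m

ΔV = 2100 acre-ft = 2.59 × 10^6 m³
Unconfined: Δh_u = ΔV/(Sy·A) = 2.59 × 10^6/(0.066 × 4.8 × 10^8) = 0.08176 m
Confined: Δh_c = ΔV/(S·A) = 2.59 × 10^6/(1.1 × 10^-4 × 4.8 × 10^8) = 49.06 m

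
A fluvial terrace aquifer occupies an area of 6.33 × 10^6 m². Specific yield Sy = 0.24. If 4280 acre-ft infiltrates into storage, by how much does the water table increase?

ΔV = 4280 acre-ft = 5.279 × 10^6 m³
Δh = ΔV / (Sy × A) = 5.279 × 10^6 m³ / (0.24 × 6.33 × 10^6 m²) = 3.475 m

Δh ≈ 3.48 m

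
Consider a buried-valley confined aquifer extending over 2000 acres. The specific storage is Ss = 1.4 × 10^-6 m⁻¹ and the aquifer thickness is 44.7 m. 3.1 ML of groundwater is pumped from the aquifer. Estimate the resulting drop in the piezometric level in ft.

S = Ss × b = 1.4 × 10^-6 m⁻¹ × 44.7 m = 6.258 × 10^-5
A = 2000 acres = 8.094 × 10^6 m²
ΔV = 3.1 ML = 3100 m³
Δh = ΔV / (S × A) = 3100 m³ / (6.258 × 10^-5 × 8.094 × 10^6 m²) = 6.12 m
Δh = 6.12 m = 20.08 ft

Δh ≈ 20.1 ft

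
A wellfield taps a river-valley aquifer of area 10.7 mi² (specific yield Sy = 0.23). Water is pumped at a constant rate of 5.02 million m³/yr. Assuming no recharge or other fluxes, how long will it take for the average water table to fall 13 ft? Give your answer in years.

A = 10.7 mi² = 2.771 × 10^7 m²
Δh = 13 ft = 3.962 m
ΔV = Sy × A × Δh = 0.23 × 2.771 × 10^7 × 3.962 = 2.526 × 10^7 m³
Q = 5.02 million m³/yr = 13750 m³/d
t = ΔV / Q = 2.526 × 10^7 m³ / 13750 m³/d = 1836 d
t = 1836 d ≈ 5.031 years

t ≈ 5.03 years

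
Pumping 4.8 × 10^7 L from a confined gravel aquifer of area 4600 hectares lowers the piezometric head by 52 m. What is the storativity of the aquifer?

A = 4600 hectares = 4.6 × 10^7 m²
ΔV = 4.8 × 10^7 L = 48000 m³
S = ΔV / (A × Δh) = 48000 m³ / (4.6 × 10^7 m² × 52 m) = 2.007 × 10^-5

S ≈ 2 × 10^-5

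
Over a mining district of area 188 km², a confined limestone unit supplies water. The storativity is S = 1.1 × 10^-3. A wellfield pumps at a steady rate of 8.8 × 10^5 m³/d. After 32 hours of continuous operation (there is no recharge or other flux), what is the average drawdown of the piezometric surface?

A = 188 km² = 1.88 × 10^8 m²
t = 32 hours = 1.333 d
ΔV = Q × t = 8.8 × 10^5 m³/d × 1.333 d = 1.173 × 10^6 m³
Δh = ΔV / (S × A) = 1.173 × 10^6 / (0.0011 × 1.88 × 10^8) = 5.674 m

Δh ≈ 5.67 m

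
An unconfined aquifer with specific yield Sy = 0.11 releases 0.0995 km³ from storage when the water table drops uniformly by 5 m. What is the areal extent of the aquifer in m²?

ΔV = 0.0995 km³ = 9.95 × 10^7 m³
A = ΔV / (Sy × Δh) = 9.95 × 10^7 / (0.11 × 5) = 1.809 × 10^8 m²

A ≈ 1.81 × 10^8 m²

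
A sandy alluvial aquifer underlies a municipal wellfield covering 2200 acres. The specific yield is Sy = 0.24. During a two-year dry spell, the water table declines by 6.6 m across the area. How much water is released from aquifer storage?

A = 2200 acres = 8.903 × 10^6 m²
ΔV = Sy × A × Δh = 0.24 × 8.903 × 10^6 m² × 6.6 m = 1.41 × 10^7 m³

ΔV ≈ 1.41 × 10^7 m³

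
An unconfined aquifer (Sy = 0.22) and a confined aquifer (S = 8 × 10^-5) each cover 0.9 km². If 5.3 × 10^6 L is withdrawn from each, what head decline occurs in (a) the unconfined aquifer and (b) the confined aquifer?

Δh_u ≈ 0.0268 m; Δh_c ≈ 73.6 m

A = 0.9 km² = 9 × 10^5 m²
ΔV = 5.3 × 10^6 L = 5300 m³
Unconfined: Δh_u = ΔV/(Sy·A) = 5300/(0.22 × 9 × 10^5) = 0.02677 m
Confined: Δh_c = ΔV/(S·A) = 5300/(8 × 10^-5 × 9 × 10^5) = 73.61 m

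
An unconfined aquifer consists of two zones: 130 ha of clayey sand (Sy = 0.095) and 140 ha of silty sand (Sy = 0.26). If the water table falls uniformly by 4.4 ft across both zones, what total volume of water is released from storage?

ΔV ≈ 6.54 × 10^5 m³

A₁ = 130 ha = 1.3 × 10^6 m²; A₂ = 140 ha = 1.4 × 10^6 m²
Δh = 4.4 ft = 1.341 m
ΔV₁ = 0.095 × 1.3 × 10^6 × 1.341 = 1.656 × 10^5 m³
ΔV₂ = 0.26 × 1.4 × 10^6 × 1.341 = 4.882 × 10^5 m³
ΔV = ΔV₁ + ΔV₂ = 6.538 × 10^5 m³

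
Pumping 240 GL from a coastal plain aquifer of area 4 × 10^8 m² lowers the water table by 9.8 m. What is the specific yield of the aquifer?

Sy ≈ 0.061

ΔV = 240 GL = 2.4 × 10^8 m³
Sy = ΔV / (A × Δh) = 2.4 × 10^8 m³ / (4 × 10^8 m² × 9.8 m) = 0.06122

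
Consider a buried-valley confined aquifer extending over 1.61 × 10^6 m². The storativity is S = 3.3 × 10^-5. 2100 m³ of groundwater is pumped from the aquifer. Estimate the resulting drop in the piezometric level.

Δh = ΔV / (S × A) = 2100 m³ / (3.3 × 10^-5 × 1.61 × 10^6 m²) = 39.53 m

Δh ≈ 39.5 m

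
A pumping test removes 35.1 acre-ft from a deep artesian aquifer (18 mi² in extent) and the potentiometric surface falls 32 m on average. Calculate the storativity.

A = 18 mi² = 4.662 × 10^7 m²
ΔV = 35.1 acre-ft = 43300 m³
S = ΔV / (A × Δh) = 43300 m³ / (4.662 × 10^7 m² × 32 m) = 2.902 × 10^-5

S ≈ 2.9 × 10^-5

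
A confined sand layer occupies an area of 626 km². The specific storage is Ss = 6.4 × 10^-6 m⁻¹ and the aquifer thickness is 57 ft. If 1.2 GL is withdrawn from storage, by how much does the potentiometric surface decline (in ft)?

Δh ≈ 56.6 ft

b = 57 ft = 17.37 m
S = Ss × b = 6.4 × 10^-6 m⁻¹ × 17.37 m = 1.112 × 10^-4
A = 626 km² = 6.26 × 10^8 m²
ΔV = 1.2 GL = 1.2 × 10^6 m³
Δh = ΔV / (S × A) = 1.2 × 10^6 m³ / (1.112 × 10^-4 × 6.26 × 10^8 m²) = 17.24 m
Δh = 17.24 m = 56.56 ft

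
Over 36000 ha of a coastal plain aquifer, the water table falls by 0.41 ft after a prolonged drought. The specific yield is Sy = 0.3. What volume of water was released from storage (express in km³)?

A = 36000 ha = 3.6 × 10^8 m²
Δh = 0.41 ft = 0.125 m
ΔV = Sy × A × Δh = 0.3 × 3.6 × 10^8 m² × 0.125 m = 1.35 × 10^7 m³
ΔV = 1.35 × 10^7 m³ = 0.0135 km³

ΔV ≈ 0.0135 km³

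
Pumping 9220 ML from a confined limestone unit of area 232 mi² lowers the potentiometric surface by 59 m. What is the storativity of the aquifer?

S ≈ 2.6 × 10^-4

A = 232 mi² = 6.009 × 10^8 m²
ΔV = 9220 ML = 9.22 × 10^6 m³
S = ΔV / (A × Δh) = 9.22 × 10^6 m³ / (6.009 × 10^8 m² × 59 m) = 2.601 × 10^-4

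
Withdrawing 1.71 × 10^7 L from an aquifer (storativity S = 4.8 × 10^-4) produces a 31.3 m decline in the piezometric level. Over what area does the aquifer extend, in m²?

ΔV = 1.71 × 10^7 L = 17100 m³
A = ΔV / (S × Δh) = 17100 / (4.8 × 10^-4 × 31.3) = 1.138 × 10^6 m²

A ≈ 1.14 × 10^6 m²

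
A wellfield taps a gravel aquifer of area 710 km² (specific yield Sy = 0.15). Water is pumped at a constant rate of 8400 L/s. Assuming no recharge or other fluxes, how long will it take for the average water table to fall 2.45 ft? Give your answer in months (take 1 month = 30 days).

A = 710 km² = 7.1 × 10^8 m²
Δh = 2.45 ft = 0.7468 m
ΔV = Sy × A × Δh = 0.15 × 7.1 × 10^8 × 0.7468 = 7.953 × 10^7 m³
Q = 8400 L/s = 7.258 × 10^5 m³/d
t = ΔV / Q = 7.953 × 10^7 m³ / 7.258 × 10^5 m³/d = 109.6 d
t = 109.6 d ≈ 3.653 months

t ≈ 3.65 months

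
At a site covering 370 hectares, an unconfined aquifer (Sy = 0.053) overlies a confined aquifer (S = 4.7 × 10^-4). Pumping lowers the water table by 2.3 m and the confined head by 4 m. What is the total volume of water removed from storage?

A = 370 hectares = 3.7 × 10^6 m²
Unconfined: ΔV_u = Sy × A × Δh_u = 0.053 × 3.7 × 10^6 × 2.3 = 4.51 × 10^5 m³
Confined: ΔV_c = S × A × Δh_c = 4.7 × 10^-4 × 3.7 × 10^6 × 4 = 6956 m³
Total ΔV = 4.51 × 10^5 + 6956 = 4.58 × 10^5 m³

ΔV ≈ 4.58 × 10^5 m³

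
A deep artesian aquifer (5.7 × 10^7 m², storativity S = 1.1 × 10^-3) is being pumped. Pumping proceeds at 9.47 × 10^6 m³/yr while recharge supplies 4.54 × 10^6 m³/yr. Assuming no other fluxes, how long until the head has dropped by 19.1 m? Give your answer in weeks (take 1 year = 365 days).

ΔV = S × A × Δh = 0.0011 × 5.7 × 10^7 × 19.1 = 1.198 × 10^6 m³
Net withdrawal = 9.47 × 10^6 − 4.54 × 10^6 = 4.93 × 10^6 m³/yr = 13510 m³/d
t = ΔV / Q = 1.198 × 10^6 m³ / 13510 m³/d = 88.66 d
t = 88.66 d ≈ 12.67 weeks

t ≈ 12.7 weeks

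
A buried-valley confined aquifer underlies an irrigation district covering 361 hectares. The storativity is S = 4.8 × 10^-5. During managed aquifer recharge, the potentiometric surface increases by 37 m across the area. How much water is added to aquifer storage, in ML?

ΔV ≈ 6.41 ML

A = 361 hectares = 3.61 × 10^6 m²
ΔV = S × A × Δh = 4.8 × 10^-5 × 3.61 × 10^6 m² × 37 m = 6411 m³
ΔV = 6411 m³ = 6.411 ML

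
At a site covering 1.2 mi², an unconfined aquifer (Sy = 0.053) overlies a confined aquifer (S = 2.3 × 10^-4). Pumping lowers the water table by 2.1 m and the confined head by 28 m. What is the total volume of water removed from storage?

ΔV ≈ 3.66 × 10^5 m³

A = 1.2 mi² = 3.108 × 10^6 m²
Unconfined: ΔV_u = Sy × A × Δh_u = 0.053 × 3.108 × 10^6 × 2.1 = 3.459 × 10^5 m³
Confined: ΔV_c = S × A × Δh_c = 2.3 × 10^-4 × 3.108 × 10^6 × 28 = 20020 m³
Total ΔV = 3.459 × 10^5 + 20020 = 3.659 × 10^5 m³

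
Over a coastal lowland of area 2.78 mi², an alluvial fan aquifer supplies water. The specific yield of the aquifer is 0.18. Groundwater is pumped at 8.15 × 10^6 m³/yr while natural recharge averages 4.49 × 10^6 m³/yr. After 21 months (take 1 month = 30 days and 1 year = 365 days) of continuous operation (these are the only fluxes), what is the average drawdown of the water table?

Δh ≈ 4.87 m

A = 2.78 mi² = 7.2 × 10^6 m²
Net abstraction = 8.15 × 10^6 − 4.49 × 10^6 = 3.66 × 10^6 m³/yr
Q_net = 3.66 × 10^6 m³/yr = 10030 m³/d
t = 21 months = 630 d
ΔV = Q × t = 10030 m³/d × 630 d = 6.317 × 10^6 m³
Δh = ΔV / (Sy × A) = 6.317 × 10^6 / (0.18 × 7.2 × 10^6) = 4.874 m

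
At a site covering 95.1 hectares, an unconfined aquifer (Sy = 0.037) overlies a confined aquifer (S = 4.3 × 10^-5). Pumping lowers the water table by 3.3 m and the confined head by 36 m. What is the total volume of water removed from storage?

A = 95.1 hectares = 9.51 × 10^5 m²
Unconfined: ΔV_u = Sy × A × Δh_u = 0.037 × 9.51 × 10^5 × 3.3 = 1.161 × 10^5 m³
Confined: ΔV_c = S × A × Δh_c = 4.3 × 10^-5 × 9.51 × 10^5 × 36 = 1472 m³
Total ΔV = 1.161 × 10^5 + 1472 = 1.176 × 10^5 m³

ΔV ≈ 1.18 × 10^5 m³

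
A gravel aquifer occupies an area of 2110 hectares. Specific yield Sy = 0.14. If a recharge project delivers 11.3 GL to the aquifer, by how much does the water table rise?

A = 2110 hectares = 2.11 × 10^7 m²
ΔV = 11.3 GL = 1.13 × 10^7 m³
Δh = ΔV / (Sy × A) = 1.13 × 10^7 m³ / (0.14 × 2.11 × 10^7 m²) = 3.825 m

Δh ≈ 3.83 m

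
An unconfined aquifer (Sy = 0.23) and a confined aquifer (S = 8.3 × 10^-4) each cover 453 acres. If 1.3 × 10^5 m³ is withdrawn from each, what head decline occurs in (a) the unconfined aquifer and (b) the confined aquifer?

Δh_u ≈ 0.308 m; Δh_c ≈ 85.4 m

A = 453 acres = 1.833 × 10^6 m²
Unconfined: Δh_u = ΔV/(Sy·A) = 1.3 × 10^5/(0.23 × 1.833 × 10^6) = 0.3083 m
Confined: Δh_c = ΔV/(S·A) = 1.3 × 10^5/(8.3 × 10^-4 × 1.833 × 10^6) = 85.44 m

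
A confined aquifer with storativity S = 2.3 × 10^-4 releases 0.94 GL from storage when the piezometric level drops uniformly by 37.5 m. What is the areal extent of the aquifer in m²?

ΔV = 0.94 GL = 9.4 × 10^5 m³
A = ΔV / (S × Δh) = 9.4 × 10^5 / (2.3 × 10^-4 × 37.5) = 1.09 × 10^8 m²

A ≈ 1.09 × 10^8 m²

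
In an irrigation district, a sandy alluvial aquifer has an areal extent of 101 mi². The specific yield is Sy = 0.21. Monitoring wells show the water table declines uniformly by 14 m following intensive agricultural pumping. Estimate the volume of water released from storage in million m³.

ΔV ≈ 769 million m³

A = 101 mi² = 2.616 × 10^8 m²
ΔV = Sy × A × Δh = 0.21 × 2.616 × 10^8 m² × 14 m = 7.691 × 10^8 m³
ΔV = 7.691 × 10^8 m³ = 769.1 million m³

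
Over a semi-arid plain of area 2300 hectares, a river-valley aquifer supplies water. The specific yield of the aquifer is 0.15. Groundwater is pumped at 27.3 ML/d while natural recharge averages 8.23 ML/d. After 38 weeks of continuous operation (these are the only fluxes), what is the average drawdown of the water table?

Δh ≈ 1.47 m

A = 2300 hectares = 2.3 × 10^7 m²
Net abstraction = 27.3 − 8.23 = 19.07 ML/d
Q_net = 19.07 ML/d = 19070 m³/d
t = 38 weeks = 266 d
ΔV = Q × t = 19070 m³/d × 266 d = 5.073 × 10^6 m³
Δh = ΔV / (Sy × A) = 5.073 × 10^6 / (0.15 × 2.3 × 10^7) = 1.47 m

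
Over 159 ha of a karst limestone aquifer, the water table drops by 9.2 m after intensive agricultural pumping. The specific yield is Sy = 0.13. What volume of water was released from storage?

A = 159 ha = 1.59 × 10^6 m²
ΔV = Sy × A × Δh = 0.13 × 1.59 × 10^6 m² × 9.2 m = 1.902 × 10^6 m³

ΔV ≈ 1.9 × 10^6 m³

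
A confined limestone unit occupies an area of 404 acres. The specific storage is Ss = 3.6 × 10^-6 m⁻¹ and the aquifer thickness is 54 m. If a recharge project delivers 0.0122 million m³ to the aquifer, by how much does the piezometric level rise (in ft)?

Δh ≈ 126 ft

S = Ss × b = 3.6 × 10^-6 m⁻¹ × 54 m = 1.944 × 10^-4
A = 404 acres = 1.635 × 10^6 m²
ΔV = 0.0122 million m³ = 12200 m³
Δh = ΔV / (S × A) = 12200 m³ / (1.944 × 10^-4 × 1.635 × 10^6 m²) = 38.39 m
Δh = 38.39 m = 125.9 ft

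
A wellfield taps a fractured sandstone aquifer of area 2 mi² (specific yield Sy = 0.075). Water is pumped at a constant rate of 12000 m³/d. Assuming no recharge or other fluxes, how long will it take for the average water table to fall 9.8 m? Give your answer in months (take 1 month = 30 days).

t ≈ 10.6 months

A = 2 mi² = 5.18 × 10^6 m²
ΔV = Sy × A × Δh = 0.075 × 5.18 × 10^6 × 9.8 = 3.807 × 10^6 m³
t = ΔV / Q = 3.807 × 10^6 m³ / 12000 m³/d = 317.3 d
t = 317.3 d ≈ 10.58 months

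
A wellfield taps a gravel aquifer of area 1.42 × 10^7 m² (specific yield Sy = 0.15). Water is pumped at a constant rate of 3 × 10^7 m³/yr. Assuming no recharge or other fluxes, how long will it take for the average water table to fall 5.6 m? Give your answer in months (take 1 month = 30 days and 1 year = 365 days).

ΔV = Sy × A × Δh = 0.15 × 1.42 × 10^7 × 5.6 = 1.193 × 10^7 m³
Q = 3 × 10^7 m³/yr = 82190 m³/d
t = ΔV / Q = 1.193 × 10^7 m³ / 82190 m³/d = 145.1 d
t = 145.1 d ≈ 4.837 months

t ≈ 4.84 months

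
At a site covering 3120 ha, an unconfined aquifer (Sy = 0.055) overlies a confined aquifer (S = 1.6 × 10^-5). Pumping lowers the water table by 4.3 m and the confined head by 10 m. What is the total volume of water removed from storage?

ΔV ≈ 7.38 × 10^6 m³

A = 3120 ha = 3.12 × 10^7 m²
Unconfined: ΔV_u = Sy × A × Δh_u = 0.055 × 3.12 × 10^7 × 4.3 = 7.379 × 10^6 m³
Confined: ΔV_c = S × A × Δh_c = 1.6 × 10^-5 × 3.12 × 10^7 × 10 = 4992 m³
Total ΔV = 7.379 × 10^6 + 4992 = 7.384 × 10^6 m³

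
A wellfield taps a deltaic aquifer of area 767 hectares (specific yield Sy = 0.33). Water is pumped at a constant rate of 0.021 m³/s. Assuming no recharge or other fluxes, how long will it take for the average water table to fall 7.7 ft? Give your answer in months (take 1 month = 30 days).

A = 767 hectares = 7.67 × 10^6 m²
Δh = 7.7 ft = 2.347 m
ΔV = Sy × A × Δh = 0.33 × 7.67 × 10^6 × 2.347 = 5.94 × 10^6 m³
Q = 0.021 m³/s = 1814 m³/d
t = ΔV / Q = 5.94 × 10^6 m³ / 1814 m³/d = 3274 d
t = 3274 d ≈ 109.1 months

t ≈ 109 months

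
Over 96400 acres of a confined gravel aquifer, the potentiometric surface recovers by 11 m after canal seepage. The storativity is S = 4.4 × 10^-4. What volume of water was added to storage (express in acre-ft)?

ΔV ≈ 1530 acre-ft

A = 96400 acres = 3.901 × 10^8 m²
ΔV = S × A × Δh = 4.4 × 10^-4 × 3.901 × 10^8 m² × 11 m = 1.888 × 10^6 m³
ΔV = 1.888 × 10^6 m³ = 1531 acre-ft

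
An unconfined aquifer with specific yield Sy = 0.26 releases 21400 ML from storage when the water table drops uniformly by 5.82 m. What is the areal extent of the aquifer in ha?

A ≈ 1410 ha

ΔV = 21400 ML = 2.14 × 10^7 m³
A = ΔV / (Sy × Δh) = 2.14 × 10^7 / (0.26 × 5.82) = 1.414 × 10^7 m²
A = 1.414 × 10^7 m² = 1414 ha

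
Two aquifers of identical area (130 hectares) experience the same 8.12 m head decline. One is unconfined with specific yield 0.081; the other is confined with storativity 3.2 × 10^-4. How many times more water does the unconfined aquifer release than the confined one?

ΔV_u / ΔV_c ≈ 253

A = 130 hectares = 1.3 × 10^6 m²
Unconfined: ΔV_u = Sy × A × Δh = 0.081 × 1.3 × 10^6 × 8.12 = 8.55 × 10^5 m³
Confined: ΔV_c = S × A × Δh = 3.2 × 10^-4 × 1.3 × 10^6 × 8.12 = 3378 m³
Ratio = ΔV_u / ΔV_c = Sy / S = 0.081 / 3.2 × 10^-4 = 253.1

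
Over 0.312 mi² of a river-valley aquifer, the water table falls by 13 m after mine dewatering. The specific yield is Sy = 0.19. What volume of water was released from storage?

ΔV ≈ 2 × 10^6 m³

A = 0.312 mi² = 8.081 × 10^5 m²
ΔV = Sy × A × Δh = 0.19 × 8.081 × 10^5 m² × 13 m = 1.996 × 10^6 m³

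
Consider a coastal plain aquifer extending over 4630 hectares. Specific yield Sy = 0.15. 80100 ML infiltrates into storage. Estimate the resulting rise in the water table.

Δh ≈ 11.5 m

A = 4630 hectares = 4.63 × 10^7 m²
ΔV = 80100 ML = 8.01 × 10^7 m³
Δh = ΔV / (Sy × A) = 8.01 × 10^7 m³ / (0.15 × 4.63 × 10^7 m²) = 11.53 m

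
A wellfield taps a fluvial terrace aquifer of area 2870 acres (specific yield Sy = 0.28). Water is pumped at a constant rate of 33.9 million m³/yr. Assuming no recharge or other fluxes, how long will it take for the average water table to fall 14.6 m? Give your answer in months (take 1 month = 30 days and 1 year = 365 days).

A = 2870 acres = 1.161 × 10^7 m²
ΔV = Sy × A × Δh = 0.28 × 1.161 × 10^7 × 14.6 = 4.748 × 10^7 m³
Q = 33.9 million m³/yr = 92880 m³/d
t = ΔV / Q = 4.748 × 10^7 m³ / 92880 m³/d = 511.2 d
t = 511.2 d ≈ 17.04 months

t ≈ 17 months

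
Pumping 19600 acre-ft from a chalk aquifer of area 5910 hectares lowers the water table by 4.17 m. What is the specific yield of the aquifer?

Sy ≈ 0.098

A = 5910 hectares = 5.91 × 10^7 m²
ΔV = 19600 acre-ft = 2.418 × 10^7 m³
Sy = ΔV / (A × Δh) = 2.418 × 10^7 m³ / (5.91 × 10^7 m² × 4.17 m) = 0.0981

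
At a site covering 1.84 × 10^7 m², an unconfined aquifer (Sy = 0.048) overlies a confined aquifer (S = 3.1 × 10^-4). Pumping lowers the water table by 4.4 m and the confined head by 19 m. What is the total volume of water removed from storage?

ΔV ≈ 3.99 × 10^6 m³

Unconfined: ΔV_u = Sy × A × Δh_u = 0.048 × 1.84 × 10^7 × 4.4 = 3.886 × 10^6 m³
Confined: ΔV_c = S × A × Δh_c = 3.1 × 10^-4 × 1.84 × 10^7 × 19 = 1.084 × 10^5 m³
Total ΔV = 3.886 × 10^6 + 1.084 × 10^5 = 3.994 × 10^6 m³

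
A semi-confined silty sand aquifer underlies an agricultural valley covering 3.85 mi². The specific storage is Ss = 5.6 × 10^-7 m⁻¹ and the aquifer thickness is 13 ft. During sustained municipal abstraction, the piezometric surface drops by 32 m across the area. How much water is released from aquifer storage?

b = 13 ft = 3.962 m
S = Ss × b = 5.6 × 10^-7 m⁻¹ × 3.962 m = 2.219 × 10^-6
A = 3.85 mi² = 9.971 × 10^6 m²
ΔV = S × A × Δh = 2.219 × 10^-6 × 9.971 × 10^6 m² × 32 m = 708 m³

ΔV ≈ 708 m³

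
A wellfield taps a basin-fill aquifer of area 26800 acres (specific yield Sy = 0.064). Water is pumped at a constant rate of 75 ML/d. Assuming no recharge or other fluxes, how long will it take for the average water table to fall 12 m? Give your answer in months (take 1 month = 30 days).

A = 26800 acres = 1.085 × 10^8 m²
ΔV = Sy × A × Δh = 0.064 × 1.085 × 10^8 × 12 = 8.329 × 10^7 m³
Q = 75 ML/d = 75000 m³/d
t = ΔV / Q = 8.329 × 10^7 m³ / 75000 m³/d = 1111 d
t = 1111 d ≈ 37.02 months

t ≈ 37 months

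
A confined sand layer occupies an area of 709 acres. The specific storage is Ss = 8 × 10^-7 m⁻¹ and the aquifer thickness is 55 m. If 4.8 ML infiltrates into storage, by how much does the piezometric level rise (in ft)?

S = Ss × b = 8 × 10^-7 m⁻¹ × 55 m = 4.4 × 10^-5
A = 709 acres = 2.869 × 10^6 m²
ΔV = 4.8 ML = 4800 m³
Δh = ΔV / (S × A) = 4800 m³ / (4.4 × 10^-5 × 2.869 × 10^6 m²) = 38.02 m
Δh = 38.02 m = 124.7 ft

Δh ≈ 125 ft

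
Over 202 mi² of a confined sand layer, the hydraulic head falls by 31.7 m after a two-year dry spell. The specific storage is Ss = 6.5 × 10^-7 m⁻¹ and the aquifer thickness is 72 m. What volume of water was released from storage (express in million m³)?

ΔV ≈ 0.776 million m³

S = Ss × b = 6.5 × 10^-7 m⁻¹ × 72 m = 4.68 × 10^-5
A = 202 mi² = 5.232 × 10^8 m²
ΔV = S × A × Δh = 4.68 × 10^-5 × 5.232 × 10^8 m² × 31.7 m = 7.762 × 10^5 m³
ΔV = 7.762 × 10^5 m³ = 0.7762 million m³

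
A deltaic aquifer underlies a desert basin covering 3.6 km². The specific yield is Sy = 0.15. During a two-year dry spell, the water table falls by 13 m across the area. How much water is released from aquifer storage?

ΔV ≈ 7.02 × 10^6 m³

A = 3.6 km² = 3.6 × 10^6 m²
ΔV = Sy × A × Δh = 0.15 × 3.6 × 10^6 m² × 13 m = 7.02 × 10^6 m³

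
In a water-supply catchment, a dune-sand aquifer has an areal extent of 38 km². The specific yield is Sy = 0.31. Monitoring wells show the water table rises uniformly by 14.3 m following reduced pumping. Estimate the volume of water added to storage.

ΔV ≈ 1.68 × 10^8 m³

A = 38 km² = 3.8 × 10^7 m²
ΔV = Sy × A × Δh = 0.31 × 3.8 × 10^7 m² × 14.3 m = 1.685 × 10^8 m³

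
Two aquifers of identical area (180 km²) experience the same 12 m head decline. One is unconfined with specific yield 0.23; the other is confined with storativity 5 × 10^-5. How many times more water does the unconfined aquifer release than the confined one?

ΔV_u / ΔV_c ≈ 4600

A = 180 km² = 1.8 × 10^8 m²
Unconfined: ΔV_u = Sy × A × Δh = 0.23 × 1.8 × 10^8 × 12 = 4.968 × 10^8 m³
Confined: ΔV_c = S × A × Δh = 5 × 10^-5 × 1.8 × 10^8 × 12 = 1.08 × 10^5 m³
Ratio = ΔV_u / ΔV_c = Sy / S = 0.23 / 5 × 10^-5 = 4600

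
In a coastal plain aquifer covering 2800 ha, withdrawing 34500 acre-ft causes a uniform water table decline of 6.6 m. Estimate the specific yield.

Sy ≈ 0.23

A = 2800 ha = 2.8 × 10^7 m²
ΔV = 34500 acre-ft = 4.256 × 10^7 m³
Sy = ΔV / (A × Δh) = 4.256 × 10^7 m³ / (2.8 × 10^7 m² × 6.6 m) = 0.2303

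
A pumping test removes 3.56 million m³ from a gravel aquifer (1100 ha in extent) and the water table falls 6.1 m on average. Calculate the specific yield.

Sy ≈ 0.053

A = 1100 ha = 1.1 × 10^7 m²
ΔV = 3.56 million m³ = 3.56 × 10^6 m³
Sy = ΔV / (A × Δh) = 3.56 × 10^6 m³ / (1.1 × 10^7 m² × 6.1 m) = 0.05306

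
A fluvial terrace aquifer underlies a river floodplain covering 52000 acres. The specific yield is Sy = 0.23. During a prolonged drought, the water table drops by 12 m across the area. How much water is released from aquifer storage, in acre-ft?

A = 52000 acres = 2.104 × 10^8 m²
ΔV = Sy × A × Δh = 0.23 × 2.104 × 10^8 m² × 12 m = 5.808 × 10^8 m³
ΔV = 5.808 × 10^8 m³ = 4.709 × 10^5 acre-ft

ΔV ≈ 4.71 × 10^5 acre-ft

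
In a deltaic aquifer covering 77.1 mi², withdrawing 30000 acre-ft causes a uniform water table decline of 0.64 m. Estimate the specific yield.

A = 77.1 mi² = 1.997 × 10^8 m²
ΔV = 30000 acre-ft = 3.7 × 10^7 m³
Sy = ΔV / (A × Δh) = 3.7 × 10^7 m³ / (1.997 × 10^8 m² × 0.64 m) = 0.2895

Sy ≈ 0.29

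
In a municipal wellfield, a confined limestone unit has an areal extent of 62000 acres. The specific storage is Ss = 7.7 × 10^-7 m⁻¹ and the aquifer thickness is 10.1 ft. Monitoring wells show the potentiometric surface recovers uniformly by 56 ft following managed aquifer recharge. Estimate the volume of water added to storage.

ΔV ≈ 10200 m³

b = 10.1 ft = 3.078 m
S = Ss × b = 7.7 × 10^-7 m⁻¹ × 3.078 m = 2.37 × 10^-6
A = 62000 acres = 2.509 × 10^8 m²
Δh = 56 ft = 17.07 m
ΔV = S × A × Δh = 2.37 × 10^-6 × 2.509 × 10^8 m² × 17.07 m = 10150 m³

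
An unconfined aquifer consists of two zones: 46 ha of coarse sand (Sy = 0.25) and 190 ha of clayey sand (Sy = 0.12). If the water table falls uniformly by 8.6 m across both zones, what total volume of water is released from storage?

ΔV ≈ 2.95 × 10^6 m³

A₁ = 46 ha = 4.6 × 10^5 m²; A₂ = 190 ha = 1.9 × 10^6 m²
ΔV₁ = 0.25 × 4.6 × 10^5 × 8.6 = 9.89 × 10^5 m³
ΔV₂ = 0.12 × 1.9 × 10^6 × 8.6 = 1.961 × 10^6 m³
ΔV = ΔV₁ + ΔV₂ = 2.95 × 10^6 m³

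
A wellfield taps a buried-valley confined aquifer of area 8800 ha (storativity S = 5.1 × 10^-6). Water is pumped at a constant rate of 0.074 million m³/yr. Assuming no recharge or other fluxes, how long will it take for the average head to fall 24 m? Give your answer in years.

t ≈ 0.146 years

A = 8800 ha = 8.8 × 10^7 m²
ΔV = S × A × Δh = 5.1 × 10^-6 × 8.8 × 10^7 × 24 = 10770 m³
Q = 0.074 million m³/yr = 202.7 m³/d
t = ΔV / Q = 10770 m³ / 202.7 m³/d = 53.13 d
t = 53.13 d ≈ 0.1456 years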